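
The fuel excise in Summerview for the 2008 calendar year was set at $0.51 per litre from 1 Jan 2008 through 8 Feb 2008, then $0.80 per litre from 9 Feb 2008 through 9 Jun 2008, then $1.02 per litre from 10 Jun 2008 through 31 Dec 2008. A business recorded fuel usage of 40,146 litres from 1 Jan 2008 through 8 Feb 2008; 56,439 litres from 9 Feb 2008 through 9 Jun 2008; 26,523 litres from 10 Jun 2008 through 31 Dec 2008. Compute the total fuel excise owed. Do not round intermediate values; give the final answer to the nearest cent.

$92,679.12

1 Jan – 8 Feb 2008: 40,146 litres at $0.51/litre → $20,474.46
9 Feb – 9 Jun 2008: 56,439 litres at $0.80/litre → $45,151.20
10 Jun – 31 Dec 2008: 26,523 litres at $1.02/litre → $27,053.46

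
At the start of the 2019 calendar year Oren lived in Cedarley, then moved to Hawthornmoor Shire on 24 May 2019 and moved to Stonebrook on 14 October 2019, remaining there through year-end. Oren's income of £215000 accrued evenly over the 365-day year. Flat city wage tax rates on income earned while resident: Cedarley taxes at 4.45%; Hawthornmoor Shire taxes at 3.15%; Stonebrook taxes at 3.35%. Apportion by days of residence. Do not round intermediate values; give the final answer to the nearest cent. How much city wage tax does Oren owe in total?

Cedarley, 1 January – 23 May 2019: 143 days → £215000 × 4.45% × 143/365 = £3748.3630
Hawthornmoor Shire, 24 May – 13 October 2019: 143 days → £215000 × 3.15% × 143/365 = £2653.3356
Stonebrook, 14 October – 31 December 2019: 79 days → £215000 × 3.35% × 79/365 = £1558.8973
Total = £7960.5959

£7960.60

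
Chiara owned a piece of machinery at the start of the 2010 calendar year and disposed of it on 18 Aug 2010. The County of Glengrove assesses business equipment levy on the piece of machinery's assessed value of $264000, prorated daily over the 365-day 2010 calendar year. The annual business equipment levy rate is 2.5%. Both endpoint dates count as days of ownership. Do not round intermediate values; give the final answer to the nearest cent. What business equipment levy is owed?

$4158.90

Days held (1 Jan – 18 Aug 2010): 230 out of 365
Tax = $264000 × 2.5% × 230/365 = $4158.9041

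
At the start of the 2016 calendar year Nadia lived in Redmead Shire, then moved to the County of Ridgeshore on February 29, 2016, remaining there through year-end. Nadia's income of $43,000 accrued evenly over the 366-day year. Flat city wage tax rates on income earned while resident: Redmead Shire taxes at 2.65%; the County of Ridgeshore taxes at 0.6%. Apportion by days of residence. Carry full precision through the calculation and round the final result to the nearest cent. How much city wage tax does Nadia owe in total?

$400.10

Redmead Shire, January 1 – February 28, 2016: 59 days → $43,000 × 2.65% × 59/366 = $183.6899
The County of Ridgeshore, February 29 – December 31, 2016: 307 days → $43,000 × 0.6% × 307/366 = $216.4098
Total = $400.0997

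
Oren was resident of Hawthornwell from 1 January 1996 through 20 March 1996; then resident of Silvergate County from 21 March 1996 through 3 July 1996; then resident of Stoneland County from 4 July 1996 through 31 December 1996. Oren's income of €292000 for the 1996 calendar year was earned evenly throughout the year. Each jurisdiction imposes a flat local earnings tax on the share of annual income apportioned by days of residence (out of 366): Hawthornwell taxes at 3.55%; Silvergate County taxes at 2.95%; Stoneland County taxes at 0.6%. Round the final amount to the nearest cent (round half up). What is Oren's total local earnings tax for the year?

€5603.45

Hawthornwell, 1 January – 20 March 1996: 80 days → €292000 × 3.55% × 80/366 = €2265.7923
Silvergate County, 21 March – 3 July 1996: 105 days → €292000 × 2.95% × 105/366 = €2471.2295
Stoneland County, 4 July – 31 December 1996: 181 days → €292000 × 0.6% × 181/366 = €866.4262
Total = €5603.4481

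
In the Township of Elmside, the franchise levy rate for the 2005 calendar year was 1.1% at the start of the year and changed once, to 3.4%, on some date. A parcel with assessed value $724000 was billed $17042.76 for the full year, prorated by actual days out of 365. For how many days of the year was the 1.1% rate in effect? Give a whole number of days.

166 days

Let d = days at the first rate; then 365 − d days at the second rate.
$724000 × [1.1%·d + 3.4%·(365−d)] / 365 = $17042.76
Solving gives d = 166, so the new rate took effect on 16 Jun 2005.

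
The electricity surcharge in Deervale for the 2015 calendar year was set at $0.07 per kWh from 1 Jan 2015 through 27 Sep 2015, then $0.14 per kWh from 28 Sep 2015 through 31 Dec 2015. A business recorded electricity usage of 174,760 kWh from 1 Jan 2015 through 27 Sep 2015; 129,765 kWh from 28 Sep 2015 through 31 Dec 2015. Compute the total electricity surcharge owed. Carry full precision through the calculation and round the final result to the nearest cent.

$30,400.30

1 Jan – 27 Sep 2015: 174,760 kWh at $0.07/kWh → $12,233.20
28 Sep – 31 Dec 2015: 129,765 kWh at $0.14/kWh → $18,167.10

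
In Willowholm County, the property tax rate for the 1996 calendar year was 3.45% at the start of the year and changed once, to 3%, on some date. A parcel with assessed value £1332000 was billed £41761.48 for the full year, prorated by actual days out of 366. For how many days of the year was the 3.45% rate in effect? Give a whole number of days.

Let d = days at the first rate; then 366 − d days at the second rate.
£1332000 × [3.45%·d + 3%·(366−d)] / 366 = £41761.48
Solving gives d = 110, so the new rate took effect on April 20, 1996.

110 days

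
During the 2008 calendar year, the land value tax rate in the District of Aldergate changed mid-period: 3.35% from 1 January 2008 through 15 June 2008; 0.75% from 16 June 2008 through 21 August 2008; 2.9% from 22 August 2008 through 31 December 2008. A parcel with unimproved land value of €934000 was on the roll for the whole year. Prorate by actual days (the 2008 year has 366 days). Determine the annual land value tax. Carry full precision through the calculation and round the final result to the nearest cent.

1 January – 15 June 2008: 167 days at 3.35% → €934000 × 3.35% × 167/366 = €14276.6749
16 June – 21 August 2008: 67 days at 0.75% → €934000 × 0.75% × 67/366 = €1282.3361
22 August – 31 December 2008: 132 days at 2.9% → €934000 × 2.9% × 132/366 = €9768.7213
Total = €25327.7322

€25327.73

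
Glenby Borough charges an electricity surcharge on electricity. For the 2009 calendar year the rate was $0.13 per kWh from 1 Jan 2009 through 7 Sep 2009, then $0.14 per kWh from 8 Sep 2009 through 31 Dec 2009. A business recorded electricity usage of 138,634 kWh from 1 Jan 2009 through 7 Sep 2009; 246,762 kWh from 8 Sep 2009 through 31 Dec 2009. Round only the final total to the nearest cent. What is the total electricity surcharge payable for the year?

$52,569.10

1 Jan – 7 Sep 2009: 138,634 kWh at $0.13/kWh → $18,022.42
8 Sep – 31 Dec 2009: 246,762 kWh at $0.14/kWh → $34,546.68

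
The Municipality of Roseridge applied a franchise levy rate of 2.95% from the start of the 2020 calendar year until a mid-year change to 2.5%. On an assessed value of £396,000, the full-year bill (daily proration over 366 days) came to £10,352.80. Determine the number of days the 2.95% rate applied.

Let d = days at the first rate; then 366 − d days at the second rate.
£396,000 × [2.95%·d + 2.5%·(366−d)] / 366 = £10,352.80
Solving gives d = 93, so the new rate took effect on 3 April 2020.

93 days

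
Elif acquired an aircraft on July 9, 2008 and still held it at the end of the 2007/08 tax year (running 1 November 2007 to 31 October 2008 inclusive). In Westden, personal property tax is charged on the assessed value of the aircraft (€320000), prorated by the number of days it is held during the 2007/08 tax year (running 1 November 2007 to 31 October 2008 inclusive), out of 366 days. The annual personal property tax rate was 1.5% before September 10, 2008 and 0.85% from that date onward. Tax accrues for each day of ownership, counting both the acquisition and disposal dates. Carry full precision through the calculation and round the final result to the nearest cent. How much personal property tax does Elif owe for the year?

July 9 – September 9, 2008: 63 days at 1.5% → €320000 × 1.5% × 63/366 = €826.2295
September 10 – October 31, 2008: 52 days at 0.85% → €320000 × 0.85% × 52/366 = €386.4481
Total = €1212.6776

€1212.68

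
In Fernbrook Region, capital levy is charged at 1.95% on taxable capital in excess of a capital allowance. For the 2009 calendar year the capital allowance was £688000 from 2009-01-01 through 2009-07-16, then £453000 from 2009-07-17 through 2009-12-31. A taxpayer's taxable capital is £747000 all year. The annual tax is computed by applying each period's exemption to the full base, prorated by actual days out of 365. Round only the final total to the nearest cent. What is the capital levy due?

£3259.71

2009-01-01 to 2009-07-16: 197 days, exemption £688000 → (£747000 − £688000) × 1.95% × 197/365 = £620.9548
2009-07-17 to 2009-12-31: 168 days, exemption £453000 → (£747000 − £453000) × 1.95% × 168/365 = £2638.7507
Total = £3259.7055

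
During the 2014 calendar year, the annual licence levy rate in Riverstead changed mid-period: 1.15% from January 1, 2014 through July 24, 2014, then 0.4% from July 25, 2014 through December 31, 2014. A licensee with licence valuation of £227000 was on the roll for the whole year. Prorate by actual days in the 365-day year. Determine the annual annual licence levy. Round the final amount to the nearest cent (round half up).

£1864.20

January 1 – July 24, 2014: 205 days at 1.15% → £227000 × 1.15% × 205/365 = £1466.1712
July 25 – December 31, 2014: 160 days at 0.4% → £227000 × 0.4% × 160/365 = £398.0274
Total = £1864.1986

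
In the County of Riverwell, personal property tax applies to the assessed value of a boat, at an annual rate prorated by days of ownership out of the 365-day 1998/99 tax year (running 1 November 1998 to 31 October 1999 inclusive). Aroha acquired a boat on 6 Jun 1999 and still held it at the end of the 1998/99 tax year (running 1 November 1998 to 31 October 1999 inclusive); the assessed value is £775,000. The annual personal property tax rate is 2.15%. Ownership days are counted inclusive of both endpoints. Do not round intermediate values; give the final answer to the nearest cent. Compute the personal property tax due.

Days held (6 Jun – 31 Oct 1999): 148 out of 365
Tax = £775,000 × 2.15% × 148/365 = £6,756.3014

£6,756.30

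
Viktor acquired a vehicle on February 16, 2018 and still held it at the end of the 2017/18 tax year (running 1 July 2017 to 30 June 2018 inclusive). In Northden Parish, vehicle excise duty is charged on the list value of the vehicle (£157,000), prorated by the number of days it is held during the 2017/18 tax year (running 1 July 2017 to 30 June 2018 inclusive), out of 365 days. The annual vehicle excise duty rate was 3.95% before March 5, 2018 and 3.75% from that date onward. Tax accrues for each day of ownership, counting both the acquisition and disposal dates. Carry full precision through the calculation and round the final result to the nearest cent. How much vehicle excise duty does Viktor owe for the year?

February 16 – March 4, 2018: 17 days at 3.95% → £157,000 × 3.95% × 17/365 = £288.8370
March 5 – June 30, 2018: 118 days at 3.75% → £157,000 × 3.75% × 118/365 = £1,903.3562
Total = £2,192.1932

£2,192.19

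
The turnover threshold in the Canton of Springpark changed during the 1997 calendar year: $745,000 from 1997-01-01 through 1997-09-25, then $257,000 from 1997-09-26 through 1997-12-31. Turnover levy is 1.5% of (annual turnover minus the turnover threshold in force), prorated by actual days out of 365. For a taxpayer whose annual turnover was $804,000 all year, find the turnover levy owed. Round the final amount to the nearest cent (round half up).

$2,830.32

1997-01-01 to 1997-09-25: 268 days, exemption $745,000 → ($804,000 − $745,000) × 1.5% × 268/365 = $649.8082
1997-09-26 to 1997-12-31: 97 days, exemption $257,000 → ($804,000 − $257,000) × 1.5% × 97/365 = $2,180.5068
Total = $2,830.3151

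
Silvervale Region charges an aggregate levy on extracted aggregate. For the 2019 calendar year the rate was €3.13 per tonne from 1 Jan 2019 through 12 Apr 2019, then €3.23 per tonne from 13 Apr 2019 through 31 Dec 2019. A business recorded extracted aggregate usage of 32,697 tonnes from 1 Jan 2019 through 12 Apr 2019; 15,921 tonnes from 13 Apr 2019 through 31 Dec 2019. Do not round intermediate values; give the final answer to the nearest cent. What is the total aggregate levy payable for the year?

€153,766.44

1 Jan – 12 Apr 2019: 32,697 tonnes at €3.13/tonne → €102,341.61
13 Apr – 31 Dec 2019: 15,921 tonnes at €3.23/tonne → €51,424.83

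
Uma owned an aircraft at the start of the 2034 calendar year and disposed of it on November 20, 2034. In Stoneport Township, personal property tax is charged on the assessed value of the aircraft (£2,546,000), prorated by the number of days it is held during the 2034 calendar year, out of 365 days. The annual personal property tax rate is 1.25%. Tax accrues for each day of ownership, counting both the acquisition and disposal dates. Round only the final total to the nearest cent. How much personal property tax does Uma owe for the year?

Days held (January 1 – November 20, 2034): 324 out of 365
Tax = £2,546,000 × 1.25% × 324/365 = £28,250.1370

£28,250.14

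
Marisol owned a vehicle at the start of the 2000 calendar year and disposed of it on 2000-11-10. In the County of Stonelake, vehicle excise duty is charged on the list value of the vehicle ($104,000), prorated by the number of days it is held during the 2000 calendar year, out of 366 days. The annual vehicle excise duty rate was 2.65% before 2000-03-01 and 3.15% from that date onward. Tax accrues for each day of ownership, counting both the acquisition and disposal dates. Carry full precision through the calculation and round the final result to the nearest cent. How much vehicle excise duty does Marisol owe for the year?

$2,734.26

2000-01-01 to 2000-02-29: 60 days at 2.65% → $104,000 × 2.65% × 60/366 = $451.8033
2000-03-01 to 2000-11-10: 255 days at 3.15% → $104,000 × 3.15% × 255/366 = $2,282.4590
Total = $2,734.2623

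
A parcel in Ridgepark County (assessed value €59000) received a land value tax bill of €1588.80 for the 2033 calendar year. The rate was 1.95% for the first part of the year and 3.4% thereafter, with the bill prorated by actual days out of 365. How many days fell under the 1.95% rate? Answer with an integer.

Let d = days at the first rate; then 365 − d days at the second rate.
€59000 × [1.95%·d + 3.4%·(365−d)] / 365 = €1588.80
Solving gives d = 178, so the new rate took effect on 28 Jun 2033.

178 days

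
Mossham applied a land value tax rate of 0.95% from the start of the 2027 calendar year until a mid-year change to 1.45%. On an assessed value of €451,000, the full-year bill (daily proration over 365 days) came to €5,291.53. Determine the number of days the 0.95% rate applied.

202 days

Let d = days at the first rate; then 365 − d days at the second rate.
€451,000 × [0.95%·d + 1.45%·(365−d)] / 365 = €5,291.53
Solving gives d = 202, so the new rate took effect on July 22, 2027.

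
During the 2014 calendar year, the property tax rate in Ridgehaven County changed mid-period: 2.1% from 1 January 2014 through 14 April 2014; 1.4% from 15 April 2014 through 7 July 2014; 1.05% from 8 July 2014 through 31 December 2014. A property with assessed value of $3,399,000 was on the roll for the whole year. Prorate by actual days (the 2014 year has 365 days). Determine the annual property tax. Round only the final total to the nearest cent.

$48,596.39

1 January – 14 April 2014: 104 days at 2.1% → $3,399,000 × 2.1% × 104/365 = $20,338.1260
15 April – 7 July 2014: 84 days at 1.4% → $3,399,000 × 1.4% × 84/365 = $10,951.2986
8 July – 31 December 2014: 177 days at 1.05% → $3,399,000 × 1.05% × 177/365 = $17,306.9630
Total = $48,596.3877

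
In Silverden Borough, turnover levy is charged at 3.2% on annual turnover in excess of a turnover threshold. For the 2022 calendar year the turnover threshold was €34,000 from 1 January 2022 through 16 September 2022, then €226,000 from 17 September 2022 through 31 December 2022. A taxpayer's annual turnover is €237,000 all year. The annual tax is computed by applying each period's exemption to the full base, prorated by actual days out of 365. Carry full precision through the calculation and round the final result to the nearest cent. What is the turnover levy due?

1 January – 16 September 2022: 259 days, exemption €34,000 → (€237,000 − €34,000) × 3.2% × 259/365 = €4,609.4904
17 September – 31 December 2022: 106 days, exemption €226,000 → (€237,000 − €226,000) × 3.2% × 106/365 = €102.2247
Total = €4,711.7151

€4,711.72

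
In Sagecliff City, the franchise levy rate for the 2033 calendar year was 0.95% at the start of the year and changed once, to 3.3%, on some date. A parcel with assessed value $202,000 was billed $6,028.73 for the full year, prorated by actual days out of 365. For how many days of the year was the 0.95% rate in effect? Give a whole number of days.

49 days

Let d = days at the first rate; then 365 − d days at the second rate.
$202,000 × [0.95%·d + 3.3%·(365−d)] / 365 = $6,028.73
Solving gives d = 49, so the new rate took effect on 19 February 2033.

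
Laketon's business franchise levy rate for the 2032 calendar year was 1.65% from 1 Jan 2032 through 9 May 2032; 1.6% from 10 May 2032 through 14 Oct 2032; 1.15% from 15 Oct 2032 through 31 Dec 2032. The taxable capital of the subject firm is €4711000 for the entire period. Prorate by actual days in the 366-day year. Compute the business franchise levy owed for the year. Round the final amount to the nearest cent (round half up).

€71694.73

1 Jan – 9 May 2032: 130 days at 1.65% → €4711000 × 1.65% × 130/366 = €27609.5492
10 May – 14 Oct 2032: 158 days at 1.6% → €4711000 × 1.6% × 158/366 = €32539.3661
15 Oct – 31 Dec 2032: 78 days at 1.15% → €4711000 × 1.15% × 78/366 = €11545.8115
Total = €71694.7268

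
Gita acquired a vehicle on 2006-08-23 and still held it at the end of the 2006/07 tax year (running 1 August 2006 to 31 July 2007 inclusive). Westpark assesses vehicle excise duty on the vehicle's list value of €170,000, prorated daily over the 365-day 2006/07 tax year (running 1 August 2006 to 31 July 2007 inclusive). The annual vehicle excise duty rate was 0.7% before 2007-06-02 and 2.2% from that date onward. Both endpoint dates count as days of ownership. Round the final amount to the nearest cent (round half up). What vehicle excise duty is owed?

2006-08-23 to 2007-06-01: 283 days at 0.7% → €170,000 × 0.7% × 283/365 = €922.6575
2007-06-02 to 2007-07-31: 60 days at 2.2% → €170,000 × 2.2% × 60/365 = €614.7945
Total = €1,537.4521

€1,537.45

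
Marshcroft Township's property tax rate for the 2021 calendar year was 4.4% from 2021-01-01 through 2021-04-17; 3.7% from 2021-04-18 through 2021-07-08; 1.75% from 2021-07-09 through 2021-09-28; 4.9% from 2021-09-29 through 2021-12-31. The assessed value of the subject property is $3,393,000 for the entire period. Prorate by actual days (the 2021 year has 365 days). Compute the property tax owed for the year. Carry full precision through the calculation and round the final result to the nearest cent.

2021-01-01 to 2021-04-17: 107 days at 4.4% → $3,393,000 × 4.4% × 107/365 = $43,765.0521
2021-04-18 to 2021-07-08: 82 days at 3.7% → $3,393,000 × 3.7% × 82/365 = $28,203.7315
2021-07-09 to 2021-09-28: 82 days at 1.75% → $3,393,000 × 1.75% × 82/365 = $13,339.6027
2021-09-29 to 2021-12-31: 94 days at 4.9% → $3,393,000 × 4.9% × 94/365 = $42,816.8712
Total = $128,125.2575

$128,125.26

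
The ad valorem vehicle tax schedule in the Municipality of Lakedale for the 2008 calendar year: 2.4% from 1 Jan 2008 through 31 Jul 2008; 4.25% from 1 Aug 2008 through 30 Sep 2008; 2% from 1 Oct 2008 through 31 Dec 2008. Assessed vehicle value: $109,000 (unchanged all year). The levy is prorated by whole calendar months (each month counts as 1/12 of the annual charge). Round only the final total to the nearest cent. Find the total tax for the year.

$2,843.08

1 Jan – 31 Jul 2008: 7 months at 2.4% → $109,000 × 2.4% × 7/12 = $1,526.0000
1 Aug – 30 Sep 2008: 2 months at 4.25% → $109,000 × 4.25% × 2/12 = $772.0833
1 Oct – 31 Dec 2008: 3 months at 2% → $109,000 × 2% × 3/12 = $545.0000
Total = $2,843.0833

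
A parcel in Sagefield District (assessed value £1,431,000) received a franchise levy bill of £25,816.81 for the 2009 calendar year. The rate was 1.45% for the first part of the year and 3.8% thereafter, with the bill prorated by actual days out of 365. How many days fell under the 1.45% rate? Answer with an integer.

Let d = days at the first rate; then 365 − d days at the second rate.
£1,431,000 × [1.45%·d + 3.8%·(365−d)] / 365 = £25,816.81
Solving gives d = 310, so the new rate took effect on 7 November 2009.

310 days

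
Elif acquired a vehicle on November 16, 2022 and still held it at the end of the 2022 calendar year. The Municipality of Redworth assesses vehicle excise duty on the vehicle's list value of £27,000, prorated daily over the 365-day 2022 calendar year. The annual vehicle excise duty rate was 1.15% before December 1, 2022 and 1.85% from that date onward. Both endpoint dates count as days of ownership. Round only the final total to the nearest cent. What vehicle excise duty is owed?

£55.18

November 16 – November 30, 2022: 15 days at 1.15% → £27,000 × 1.15% × 15/365 = £12.7603
December 1 – December 31, 2022: 31 days at 1.85% → £27,000 × 1.85% × 31/365 = £42.4233
Total = £55.1836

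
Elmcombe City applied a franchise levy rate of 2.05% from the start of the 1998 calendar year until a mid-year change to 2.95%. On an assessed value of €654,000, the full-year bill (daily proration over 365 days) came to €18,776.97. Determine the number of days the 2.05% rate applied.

Let d = days at the first rate; then 365 − d days at the second rate.
€654,000 × [2.05%·d + 2.95%·(365−d)] / 365 = €18,776.97
Solving gives d = 32, so the new rate took effect on 2 February 1998.

32 days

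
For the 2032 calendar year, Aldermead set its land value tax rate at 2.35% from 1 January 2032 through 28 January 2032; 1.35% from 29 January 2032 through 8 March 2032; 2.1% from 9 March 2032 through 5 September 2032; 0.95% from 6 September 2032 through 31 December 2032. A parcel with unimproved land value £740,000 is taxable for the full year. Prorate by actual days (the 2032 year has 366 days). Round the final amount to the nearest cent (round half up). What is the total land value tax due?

1 January – 28 January 2032: 28 days at 2.35% → £740,000 × 2.35% × 28/366 = £1,330.3825
29 January – 8 March 2032: 40 days at 1.35% → £740,000 × 1.35% × 40/366 = £1,091.8033
9 March – 5 September 2032: 181 days at 2.1% → £740,000 × 2.1% × 181/366 = £7,685.0820
6 September – 31 December 2032: 117 days at 0.95% → £740,000 × 0.95% × 117/366 = £2,247.2951
Total = £12,354.5628

£12,354.56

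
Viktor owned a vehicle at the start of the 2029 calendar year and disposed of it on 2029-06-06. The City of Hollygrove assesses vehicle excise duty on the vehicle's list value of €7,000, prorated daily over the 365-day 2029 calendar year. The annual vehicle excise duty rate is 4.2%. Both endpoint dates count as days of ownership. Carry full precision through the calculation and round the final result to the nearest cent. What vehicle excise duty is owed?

Days held (2029-01-01 to 2029-06-06): 157 out of 365
Tax = €7,000 × 4.2% × 157/365 = €126.4603

€126.46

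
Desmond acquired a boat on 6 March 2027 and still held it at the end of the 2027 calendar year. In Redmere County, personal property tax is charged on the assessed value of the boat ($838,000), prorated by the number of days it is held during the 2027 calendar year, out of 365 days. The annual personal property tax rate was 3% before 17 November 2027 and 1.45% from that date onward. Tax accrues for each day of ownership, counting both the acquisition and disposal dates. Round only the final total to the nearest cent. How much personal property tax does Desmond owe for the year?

6 March – 16 November 2027: 256 days at 3% → $838,000 × 3% × 256/365 = $17,632.4384
17 November – 31 December 2027: 45 days at 1.45% → $838,000 × 1.45% × 45/365 = $1,498.0685
Total = $19,130.5068

$19,130.51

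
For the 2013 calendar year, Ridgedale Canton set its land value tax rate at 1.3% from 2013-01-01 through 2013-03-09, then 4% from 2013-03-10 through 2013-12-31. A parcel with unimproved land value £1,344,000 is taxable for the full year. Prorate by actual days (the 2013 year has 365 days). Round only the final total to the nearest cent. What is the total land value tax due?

2013-01-01 to 2013-03-09: 68 days at 1.3% → £1,344,000 × 1.3% × 68/365 = £3,255.0575
2013-03-10 to 2013-12-31: 297 days at 4% → £1,344,000 × 4% × 297/365 = £43,744.4384
Total = £46,999.4959

£46,999.50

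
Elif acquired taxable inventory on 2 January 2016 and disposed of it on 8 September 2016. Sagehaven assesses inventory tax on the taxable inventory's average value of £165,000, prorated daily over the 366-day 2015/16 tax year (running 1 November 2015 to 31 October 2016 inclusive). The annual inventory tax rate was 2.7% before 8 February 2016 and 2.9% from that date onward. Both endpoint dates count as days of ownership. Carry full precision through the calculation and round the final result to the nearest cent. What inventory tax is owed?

2 January – 7 February 2016: 37 days at 2.7% → £165,000 × 2.7% × 37/366 = £450.3689
8 February – 8 September 2016: 214 days at 2.9% → £165,000 × 2.9% × 214/366 = £2,797.7869
Total = £3,248.1557

£3,248.16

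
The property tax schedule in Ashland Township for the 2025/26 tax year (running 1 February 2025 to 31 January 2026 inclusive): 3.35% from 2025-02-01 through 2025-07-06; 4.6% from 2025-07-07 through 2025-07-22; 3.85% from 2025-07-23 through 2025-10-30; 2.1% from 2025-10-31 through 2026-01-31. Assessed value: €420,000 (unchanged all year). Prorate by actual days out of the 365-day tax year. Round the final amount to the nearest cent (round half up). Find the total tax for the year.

€13,537.81

2025-02-01 to 2025-07-06: 156 days at 3.35% → €420,000 × 3.35% × 156/365 = €6,013.4795
2025-07-07 to 2025-07-22: 16 days at 4.6% → €420,000 × 4.6% × 16/365 = €846.9041
2025-07-23 to 2025-10-30: 100 days at 3.85% → €420,000 × 3.85% × 100/365 = €4,430.1370
2025-10-31 to 2026-01-31: 93 days at 2.1% → €420,000 × 2.1% × 93/365 = €2,247.2877
Total = €13,537.8082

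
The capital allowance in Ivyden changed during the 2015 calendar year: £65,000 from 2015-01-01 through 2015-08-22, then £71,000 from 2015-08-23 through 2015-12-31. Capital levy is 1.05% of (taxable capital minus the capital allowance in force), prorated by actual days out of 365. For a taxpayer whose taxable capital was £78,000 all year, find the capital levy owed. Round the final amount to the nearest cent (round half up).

£113.89

2015-01-01 to 2015-08-22: 234 days, exemption £65,000 → (£78,000 − £65,000) × 1.05% × 234/365 = £87.5096
2015-08-23 to 2015-12-31: 131 days, exemption £71,000 → (£78,000 − £71,000) × 1.05% × 131/365 = £26.3795
Total = £113.8890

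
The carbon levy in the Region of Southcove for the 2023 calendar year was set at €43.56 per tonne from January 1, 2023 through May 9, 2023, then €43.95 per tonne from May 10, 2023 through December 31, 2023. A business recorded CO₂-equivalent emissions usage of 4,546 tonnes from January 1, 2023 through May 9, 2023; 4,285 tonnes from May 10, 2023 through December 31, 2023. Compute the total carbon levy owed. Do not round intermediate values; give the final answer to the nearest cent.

January 1 – May 9, 2023: 4,546 tonnes at €43.56/tonne → €198,023.76
May 10 – December 31, 2023: 4,285 tonnes at €43.95/tonne → €188,325.75

€386,349.51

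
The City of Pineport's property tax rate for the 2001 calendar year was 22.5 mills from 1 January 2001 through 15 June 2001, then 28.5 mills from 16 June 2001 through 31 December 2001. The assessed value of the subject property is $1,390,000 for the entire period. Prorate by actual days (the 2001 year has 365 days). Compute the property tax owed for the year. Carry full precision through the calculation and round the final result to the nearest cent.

1 January – 15 June 2001: 166 days at 22.5 mills → $1,390,000 × 2.25% × 166/365 = $14,223.6986
16 June – 31 December 2001: 199 days at 28.5 mills → $1,390,000 × 2.85% × 199/365 = $21,598.3151
Total = $35,822.0137

$35,822.01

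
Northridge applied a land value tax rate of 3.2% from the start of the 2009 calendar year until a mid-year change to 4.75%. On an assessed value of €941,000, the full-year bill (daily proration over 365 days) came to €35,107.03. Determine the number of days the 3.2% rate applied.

240 days

Let d = days at the first rate; then 365 − d days at the second rate.
€941,000 × [3.2%·d + 4.75%·(365−d)] / 365 = €35,107.03
Solving gives d = 240, so the new rate took effect on 29 Aug 2009.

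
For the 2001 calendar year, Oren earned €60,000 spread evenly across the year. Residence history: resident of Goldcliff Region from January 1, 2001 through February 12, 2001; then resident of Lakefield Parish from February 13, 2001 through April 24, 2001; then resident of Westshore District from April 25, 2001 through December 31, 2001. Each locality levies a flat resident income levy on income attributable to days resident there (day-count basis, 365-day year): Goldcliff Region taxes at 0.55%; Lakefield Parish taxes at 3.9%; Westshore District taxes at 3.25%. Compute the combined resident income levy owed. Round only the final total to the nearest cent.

€1,835.01

Goldcliff Region, January 1 – February 12, 2001: 43 days → €60,000 × 0.55% × 43/365 = €38.8767
Lakefield Parish, February 13 – April 24, 2001: 71 days → €60,000 × 3.9% × 71/365 = €455.1781
Westshore District, April 25 – December 31, 2001: 251 days → €60,000 × 3.25% × 251/365 = €1,340.9589
Total = €1,835.0137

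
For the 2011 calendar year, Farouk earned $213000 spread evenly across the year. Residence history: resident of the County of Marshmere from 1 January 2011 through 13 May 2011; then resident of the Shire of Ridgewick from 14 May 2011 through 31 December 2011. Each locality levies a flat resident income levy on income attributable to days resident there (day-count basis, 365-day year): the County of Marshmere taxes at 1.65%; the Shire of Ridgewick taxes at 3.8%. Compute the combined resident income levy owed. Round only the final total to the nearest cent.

$6425.31

The County of Marshmere, 1 January – 13 May 2011: 133 days → $213000 × 1.65% × 133/365 = $1280.6260
The Shire of Ridgewick, 14 May – 31 December 2011: 232 days → $213000 × 3.8% × 232/365 = $5144.6795
Total = $6425.3055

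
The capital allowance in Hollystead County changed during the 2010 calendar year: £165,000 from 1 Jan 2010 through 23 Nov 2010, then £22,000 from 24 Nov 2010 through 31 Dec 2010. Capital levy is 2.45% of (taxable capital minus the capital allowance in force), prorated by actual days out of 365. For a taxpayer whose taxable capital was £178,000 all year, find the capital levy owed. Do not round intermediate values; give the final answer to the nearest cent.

£683.25

1 Jan – 23 Nov 2010: 327 days, exemption £165,000 → (£178,000 − £165,000) × 2.45% × 327/365 = £285.3411
24 Nov – 31 Dec 2010: 38 days, exemption £22,000 → (£178,000 − £22,000) × 2.45% × 38/365 = £397.9068
Total = £683.2479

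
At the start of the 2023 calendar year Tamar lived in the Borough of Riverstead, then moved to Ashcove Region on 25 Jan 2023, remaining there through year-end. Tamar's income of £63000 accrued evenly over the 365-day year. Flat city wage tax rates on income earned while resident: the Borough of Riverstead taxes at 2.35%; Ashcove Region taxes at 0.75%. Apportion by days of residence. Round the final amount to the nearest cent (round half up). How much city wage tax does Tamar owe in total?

The Borough of Riverstead, 1 Jan – 24 Jan 2023: 24 days → £63000 × 2.35% × 24/365 = £97.3479
Ashcove Region, 25 Jan – 31 Dec 2023: 341 days → £63000 × 0.75% × 341/365 = £441.4315
Total = £538.7795

£538.78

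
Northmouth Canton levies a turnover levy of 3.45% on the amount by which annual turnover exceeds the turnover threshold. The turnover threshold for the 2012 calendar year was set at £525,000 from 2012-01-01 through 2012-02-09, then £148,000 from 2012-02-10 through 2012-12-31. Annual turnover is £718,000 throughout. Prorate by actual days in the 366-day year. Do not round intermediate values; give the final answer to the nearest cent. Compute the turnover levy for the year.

2012-01-01 to 2012-02-09: 40 days, exemption £525,000 → (£718,000 − £525,000) × 3.45% × 40/366 = £727.7049
2012-02-10 to 2012-12-31: 326 days, exemption £148,000 → (£718,000 − £148,000) × 3.45% × 326/366 = £17,515.8197
Total = £18,243.5246

£18,243.52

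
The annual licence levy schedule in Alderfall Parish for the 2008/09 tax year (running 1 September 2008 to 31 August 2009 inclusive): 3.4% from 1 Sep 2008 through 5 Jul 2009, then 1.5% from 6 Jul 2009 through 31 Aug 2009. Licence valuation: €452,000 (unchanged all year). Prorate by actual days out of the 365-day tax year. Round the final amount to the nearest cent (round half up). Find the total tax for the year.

€14,026.86

1 Sep 2008 – 5 Jul 2009: 308 days at 3.4% → €452,000 × 3.4% × 308/365 = €12,968.0658
6 Jul – 31 Aug 2009: 57 days at 1.5% → €452,000 × 1.5% × 57/365 = €1,058.7945
Total = €14,026.8603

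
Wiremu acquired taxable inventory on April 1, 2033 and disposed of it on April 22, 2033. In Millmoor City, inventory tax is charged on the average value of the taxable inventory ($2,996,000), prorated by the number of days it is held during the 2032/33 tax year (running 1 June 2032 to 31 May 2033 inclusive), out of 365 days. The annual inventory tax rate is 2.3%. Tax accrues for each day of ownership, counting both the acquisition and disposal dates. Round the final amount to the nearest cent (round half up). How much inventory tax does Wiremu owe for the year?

$4,153.36

Days held (April 1 – April 22, 2033): 22 out of 365
Tax = $2,996,000 × 2.3% × 22/365 = $4,153.3589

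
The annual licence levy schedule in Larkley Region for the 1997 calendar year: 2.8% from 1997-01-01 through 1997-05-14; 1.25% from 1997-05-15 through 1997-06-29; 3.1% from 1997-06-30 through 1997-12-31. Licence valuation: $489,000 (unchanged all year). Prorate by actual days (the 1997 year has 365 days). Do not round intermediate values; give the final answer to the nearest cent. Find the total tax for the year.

1997-01-01 to 1997-05-14: 134 days at 2.8% → $489,000 × 2.8% × 134/365 = $5,026.6521
1997-05-15 to 1997-06-29: 46 days at 1.25% → $489,000 × 1.25% × 46/365 = $770.3425
1997-06-30 to 1997-12-31: 185 days at 3.1% → $489,000 × 3.1% × 185/365 = $7,683.3288
Total = $13,480.3233

$13,480.32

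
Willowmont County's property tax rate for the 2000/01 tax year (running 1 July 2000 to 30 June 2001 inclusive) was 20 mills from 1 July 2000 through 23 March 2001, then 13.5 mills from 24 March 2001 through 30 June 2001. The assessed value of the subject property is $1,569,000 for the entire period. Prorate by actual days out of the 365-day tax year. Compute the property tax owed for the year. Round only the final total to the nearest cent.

$28,613.83

1 July 2000 – 23 March 2001: 266 days at 20 mills → $1,569,000 × 2% × 266/365 = $22,868.7123
24 March – 30 June 2001: 99 days at 13.5 mills → $1,569,000 × 1.35% × 99/365 = $5,745.1192
Total = $28,613.8315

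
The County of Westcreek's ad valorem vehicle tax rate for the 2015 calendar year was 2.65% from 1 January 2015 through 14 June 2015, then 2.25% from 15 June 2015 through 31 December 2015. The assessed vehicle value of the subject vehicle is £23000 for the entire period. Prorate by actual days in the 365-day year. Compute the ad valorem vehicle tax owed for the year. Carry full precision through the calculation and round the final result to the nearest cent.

£559.09

1 January – 14 June 2015: 165 days at 2.65% → £23000 × 2.65% × 165/365 = £275.5274
15 June – 31 December 2015: 200 days at 2.25% → £23000 × 2.25% × 200/365 = £283.5616
Total = £559.0890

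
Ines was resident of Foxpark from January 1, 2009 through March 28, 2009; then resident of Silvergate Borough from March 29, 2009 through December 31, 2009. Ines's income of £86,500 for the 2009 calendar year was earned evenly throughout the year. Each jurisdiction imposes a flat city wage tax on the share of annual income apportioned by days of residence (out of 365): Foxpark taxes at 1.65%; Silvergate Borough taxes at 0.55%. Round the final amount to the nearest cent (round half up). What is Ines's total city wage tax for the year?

Foxpark, January 1 – March 28, 2009: 87 days → £86,500 × 1.65% × 87/365 = £340.1938
Silvergate Borough, March 29 – December 31, 2009: 278 days → £86,500 × 0.55% × 278/365 = £362.3521
Total = £702.5459

£702.55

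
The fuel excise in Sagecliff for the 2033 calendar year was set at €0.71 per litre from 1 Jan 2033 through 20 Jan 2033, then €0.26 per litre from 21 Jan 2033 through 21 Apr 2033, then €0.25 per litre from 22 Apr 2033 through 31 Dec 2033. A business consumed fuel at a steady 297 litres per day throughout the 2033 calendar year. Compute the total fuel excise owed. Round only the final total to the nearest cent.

1 Jan – 20 Jan 2033: 20 days × 297 litres/day = 5,940 litres at €0.71/litre → €4,217.40
21 Jan – 21 Apr 2033: 91 days × 297 litres/day = 27,027 litres at €0.26/litre → €7,027.02
22 Apr – 31 Dec 2033: 254 days × 297 litres/day = 75,438 litres at €0.25/litre → €18,859.50

€30,103.92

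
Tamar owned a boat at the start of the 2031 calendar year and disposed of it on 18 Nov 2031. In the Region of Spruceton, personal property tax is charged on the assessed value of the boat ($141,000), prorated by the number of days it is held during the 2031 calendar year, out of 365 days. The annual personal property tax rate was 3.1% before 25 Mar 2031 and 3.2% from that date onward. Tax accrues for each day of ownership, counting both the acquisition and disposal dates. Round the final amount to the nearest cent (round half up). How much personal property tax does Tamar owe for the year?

$3,948.39

1 Jan – 24 Mar 2031: 83 days at 3.1% → $141,000 × 3.1% × 83/365 = $993.9534
25 Mar – 18 Nov 2031: 239 days at 3.2% → $141,000 × 3.2% × 239/365 = $2,954.4329
Total = $3,948.3863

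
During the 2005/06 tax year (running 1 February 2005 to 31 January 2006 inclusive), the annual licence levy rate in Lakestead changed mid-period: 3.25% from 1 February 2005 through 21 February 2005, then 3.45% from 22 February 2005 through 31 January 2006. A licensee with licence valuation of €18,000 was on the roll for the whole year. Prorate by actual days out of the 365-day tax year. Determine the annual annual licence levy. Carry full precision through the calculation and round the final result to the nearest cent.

€618.93

1 February – 21 February 2005: 21 days at 3.25% → €18,000 × 3.25% × 21/365 = €33.6575
22 February 2005 – 31 January 2006: 344 days at 3.45% → €18,000 × 3.45% × 344/365 = €585.2712
Total = €618.9288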